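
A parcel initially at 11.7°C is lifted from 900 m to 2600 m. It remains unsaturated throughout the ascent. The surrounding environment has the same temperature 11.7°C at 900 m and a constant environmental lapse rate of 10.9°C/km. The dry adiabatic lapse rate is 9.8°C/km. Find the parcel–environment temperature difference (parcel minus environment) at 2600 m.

Parcel:
  900–2600 m, dry: Δz = 1.7 km ⇒ ΔT = -16.66°C; T = -4.96°C
Environment:
  900–2600 m, environment: Δz = 1.7 km ⇒ ΔT = -18.53°C; T = -6.83°C
T_parcel − T_env = -4.96 − (-6.83) = +1.87°C

+1.87°C (parcel warmer than environment)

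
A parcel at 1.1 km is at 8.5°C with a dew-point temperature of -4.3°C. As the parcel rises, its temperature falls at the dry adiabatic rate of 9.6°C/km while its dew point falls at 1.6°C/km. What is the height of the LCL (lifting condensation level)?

2.7 km

T and T_d converge at 9.6 − 1.6 = 8°C per km
Height above start = (8.5 − (-4.3)) / 8 = 1.6 km
LCL altitude = 1100 m + 1600 m = 2700 m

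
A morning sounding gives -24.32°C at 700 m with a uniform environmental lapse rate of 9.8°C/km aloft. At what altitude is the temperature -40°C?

2300 m

Height above start = (-24.32 − (-40)) / 9.8 = 1.6 km
Altitude = 700 m + 1600 m = 2300 m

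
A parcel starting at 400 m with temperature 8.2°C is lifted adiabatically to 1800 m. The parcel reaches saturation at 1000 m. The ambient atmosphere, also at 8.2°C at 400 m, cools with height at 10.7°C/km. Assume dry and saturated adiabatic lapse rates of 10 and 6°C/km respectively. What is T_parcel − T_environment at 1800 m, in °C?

+4.18°C (parcel warmer than environment)

Parcel:
  400–1000 m, dry: Δz = 0.6 km ⇒ ΔT = -6°C; T = 2.2°C
  1000–1800 m, saturated: Δz = 0.8 km ⇒ ΔT = -4.8°C; T = -2.6°C
Environment:
  400–1800 m, environment: Δz = 1.4 km ⇒ ΔT = -14.98°C; T = -6.78°C
T_parcel − T_env = -2.6 − (-6.78) = +4.18°C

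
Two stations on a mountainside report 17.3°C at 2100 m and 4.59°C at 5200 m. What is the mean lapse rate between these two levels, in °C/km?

Γ = −ΔT/Δz = (17.3 − 4.59) / (5200 − 2100) m
  = 12.71°C / 3.1 km = 4.1°C/km

4.1°C/km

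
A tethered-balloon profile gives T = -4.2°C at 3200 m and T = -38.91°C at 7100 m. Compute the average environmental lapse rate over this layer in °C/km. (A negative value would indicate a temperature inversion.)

Γ = −ΔT/Δz = (-4.2 − (-38.91)) / (7100 − 3200) m
  = 34.71°C / 3.9 km = 8.9°C/km

8.9°C/km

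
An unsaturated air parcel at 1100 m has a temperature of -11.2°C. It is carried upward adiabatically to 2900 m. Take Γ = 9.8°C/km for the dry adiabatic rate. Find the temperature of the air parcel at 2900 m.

Dry adiabatic to 2900 m: -9.8 × 1.8 km = -17.64°C, so T = -28.84°C.

-28.84°C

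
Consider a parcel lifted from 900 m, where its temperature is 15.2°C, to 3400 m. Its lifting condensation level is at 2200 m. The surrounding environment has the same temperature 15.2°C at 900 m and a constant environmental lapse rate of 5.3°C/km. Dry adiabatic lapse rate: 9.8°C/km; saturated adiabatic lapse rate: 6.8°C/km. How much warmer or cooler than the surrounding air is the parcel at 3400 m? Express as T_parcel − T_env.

-7.65°C (parcel cooler than environment)

Parcel:
  From 900 m to 2200 m (dry): cools by 9.8 × 1.3 = 12.74°C, giving 2.46°C.
  From 2200 m to 3400 m (saturated): cools by 6.8 × 1.2 = 8.16°C, giving -5.7°C.
Environment:
  From 900 m to 3400 m (environment): cools by 5.3 × 2.5 = 13.25°C, giving 1.95°C.
T_parcel − T_env = -5.7 − 1.95 = -7.65°C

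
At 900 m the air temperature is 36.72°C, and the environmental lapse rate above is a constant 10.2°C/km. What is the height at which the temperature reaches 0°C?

Height above start = (36.72 − 0) / 10.2 = 3.6 km
Altitude = 900 m + 3600 m = 4500 m

4500 m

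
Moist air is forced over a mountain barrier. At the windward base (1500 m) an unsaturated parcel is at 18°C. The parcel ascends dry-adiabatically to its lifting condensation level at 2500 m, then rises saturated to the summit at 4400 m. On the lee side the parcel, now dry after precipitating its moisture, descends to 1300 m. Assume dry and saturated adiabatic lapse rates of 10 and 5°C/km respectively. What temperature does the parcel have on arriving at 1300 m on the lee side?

29.5°C

Dry to 2500 m: -10 × 1 km = -10°C, so T = 8°C.
Saturated to 4400 m: -5 × 1.9 km = -9.5°C, so T = -1.5°C.
Dry descent to 1300 m: +10 × 3.1 km = +31°C, so T = 29.5°C.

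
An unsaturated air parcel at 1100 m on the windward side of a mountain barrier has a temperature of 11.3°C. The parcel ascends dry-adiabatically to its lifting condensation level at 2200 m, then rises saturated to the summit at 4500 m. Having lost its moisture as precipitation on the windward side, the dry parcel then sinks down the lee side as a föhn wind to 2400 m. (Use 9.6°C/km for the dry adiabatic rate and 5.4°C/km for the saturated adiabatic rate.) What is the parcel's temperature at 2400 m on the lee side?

From 1100 m to 2200 m (dry): cools by 9.6 × 1.1 = 10.56°C, giving 0.74°C.
From 2200 m to 4500 m (saturated): cools by 5.4 × 2.3 = 12.42°C, giving -11.68°C.
From 4500 m to 2400 m (dry descent): warms by 9.6 × 2.1 = 20.16°C, giving 8.48°C.

8.48°C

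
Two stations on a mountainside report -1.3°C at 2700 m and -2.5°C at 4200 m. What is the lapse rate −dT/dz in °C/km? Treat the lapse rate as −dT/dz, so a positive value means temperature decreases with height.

Γ = −ΔT/Δz = (-1.3 − (-2.5)) / (4200 − 2700) m
  = 1.2°C / 1.5 km = 0.8°C/km

0.8°C/km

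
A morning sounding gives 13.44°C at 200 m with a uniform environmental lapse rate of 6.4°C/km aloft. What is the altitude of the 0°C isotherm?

2300 m

Height above start = (13.44 − 0) / 6.4 = 2.1 km
Altitude = 200 m + 2100 m = 2300 m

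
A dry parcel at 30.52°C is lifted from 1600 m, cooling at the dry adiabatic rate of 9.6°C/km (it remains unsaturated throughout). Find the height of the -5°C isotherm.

5300 m

Height above start = (30.52 − (-5)) / 9.6 = 3.7 km
Altitude = 1600 m + 3700 m = 5300 m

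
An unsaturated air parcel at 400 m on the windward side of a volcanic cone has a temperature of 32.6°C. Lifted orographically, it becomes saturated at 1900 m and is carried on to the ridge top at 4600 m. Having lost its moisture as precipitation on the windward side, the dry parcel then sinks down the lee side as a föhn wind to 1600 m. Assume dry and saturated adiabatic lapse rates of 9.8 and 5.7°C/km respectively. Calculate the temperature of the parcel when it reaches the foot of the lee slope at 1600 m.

31.91°C

400 → 1900 m (dry, 9.8°C/km): ΔT = -9.8 × 1.5 = -14.7°C → T = 17.9°C
1900 → 4600 m (saturated, 5.7°C/km): ΔT = -5.7 × 2.7 = -15.39°C → T = 2.51°C
4600 → 1600 m (dry descent, 9.8°C/km): ΔT = +9.8 × 3 = +29.4°C → T = 31.91°C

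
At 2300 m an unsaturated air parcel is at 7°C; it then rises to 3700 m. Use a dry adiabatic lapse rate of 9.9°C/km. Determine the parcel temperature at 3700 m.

Dry adiabatic to 3700 m: -9.9 × 1.4 km = -13.86°C, so T = -6.86°C.

-6.86°C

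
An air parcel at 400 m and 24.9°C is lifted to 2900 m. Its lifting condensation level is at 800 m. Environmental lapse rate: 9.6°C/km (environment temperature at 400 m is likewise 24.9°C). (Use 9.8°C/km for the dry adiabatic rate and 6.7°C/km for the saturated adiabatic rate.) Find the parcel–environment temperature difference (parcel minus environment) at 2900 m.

Parcel:
  400–800 m, dry: Δz = 0.4 km ⇒ ΔT = -3.92°C; T = 20.98°C
  800–2900 m, saturated: Δz = 2.1 km ⇒ ΔT = -14.07°C; T = 6.91°C
Environment:
  400–2900 m, environment: Δz = 2.5 km ⇒ ΔT = -24°C; T = 0.9°C
T_parcel − T_env = 6.91 − 0.9 = +6.01°C

+6.01°C (parcel warmer than environment)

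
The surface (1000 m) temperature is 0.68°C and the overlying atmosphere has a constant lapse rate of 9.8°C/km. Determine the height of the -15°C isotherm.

2600 m

Height above start = (0.68 − (-15)) / 9.8 = 1.6 km
Altitude = 1000 m + 1600 m = 2600 m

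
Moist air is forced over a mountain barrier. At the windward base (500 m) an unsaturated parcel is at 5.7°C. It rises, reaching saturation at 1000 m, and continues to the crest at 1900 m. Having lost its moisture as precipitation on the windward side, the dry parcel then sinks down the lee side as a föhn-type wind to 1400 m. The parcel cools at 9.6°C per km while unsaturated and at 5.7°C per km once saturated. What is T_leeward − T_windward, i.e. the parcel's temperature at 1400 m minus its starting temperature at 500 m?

From 500 m to 1000 m (dry): cools by 9.6 × 0.5 = 4.8°C, giving 0.9°C.
From 1000 m to 1900 m (saturated): cools by 5.7 × 0.9 = 5.13°C, giving -4.23°C.
From 1900 m to 1400 m (dry descent): warms by 9.6 × 0.5 = 4.8°C, giving 0.57°C.
Net change vs windward start: 0.57 − 5.7 = -5.13°C

-5.13°C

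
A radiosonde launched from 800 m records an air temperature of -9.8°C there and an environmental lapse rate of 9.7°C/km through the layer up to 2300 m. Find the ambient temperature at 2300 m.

-24.35°C

800–2300 m, environmental: Δz = 1.5 km ⇒ ΔT = -14.55°C; T = -24.35°C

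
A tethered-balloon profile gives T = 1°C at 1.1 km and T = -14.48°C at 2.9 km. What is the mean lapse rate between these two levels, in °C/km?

8.6°C/km

Γ = −ΔT/Δz = (1 − (-14.48)) / (2900 − 1100) m
  = 15.48°C / 1.8 km = 8.6°C/km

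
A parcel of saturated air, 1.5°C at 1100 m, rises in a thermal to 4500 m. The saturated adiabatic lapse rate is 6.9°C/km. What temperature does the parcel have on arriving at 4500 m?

1100–4500 m, saturated adiabatic: Δz = 3.4 km ⇒ ΔT = -23.46°C; T = -21.96°C

-21.96°C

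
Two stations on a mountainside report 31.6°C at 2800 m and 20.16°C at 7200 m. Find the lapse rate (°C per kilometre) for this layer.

Γ = −ΔT/Δz = (31.6 − 20.16) / (7200 − 2800) m
  = 11.44°C / 4.4 km = 2.6°C/km

2.6°C/km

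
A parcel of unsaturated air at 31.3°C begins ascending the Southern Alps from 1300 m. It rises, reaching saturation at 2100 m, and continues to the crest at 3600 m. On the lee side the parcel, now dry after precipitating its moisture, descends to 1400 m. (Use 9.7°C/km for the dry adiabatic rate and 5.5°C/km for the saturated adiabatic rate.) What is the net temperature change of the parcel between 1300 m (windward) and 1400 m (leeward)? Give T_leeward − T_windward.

+5.33°C

Dry to 2100 m: -9.7 × 0.8 km = -7.76°C, so T = 23.54°C.
Saturated to 3600 m: -5.5 × 1.5 km = -8.25°C, so T = 15.29°C.
Dry descent to 1400 m: +9.7 × 2.2 km = +21.34°C, so T = 36.63°C.
Net change vs windward start: 36.63 − 31.3 = +5.33°C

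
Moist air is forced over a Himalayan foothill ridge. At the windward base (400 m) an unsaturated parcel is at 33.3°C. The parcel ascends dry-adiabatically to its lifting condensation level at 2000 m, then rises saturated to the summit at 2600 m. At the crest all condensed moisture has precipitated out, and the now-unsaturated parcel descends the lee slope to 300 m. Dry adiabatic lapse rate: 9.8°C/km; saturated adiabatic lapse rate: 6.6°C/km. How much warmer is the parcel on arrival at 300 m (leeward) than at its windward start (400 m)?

+2.9°C

400 → 2000 m (dry, 9.8°C/km): ΔT = -9.8 × 1.6 = -15.68°C → T = 17.62°C
2000 → 2600 m (saturated, 6.6°C/km): ΔT = -6.6 × 0.6 = -3.96°C → T = 13.66°C
2600 → 300 m (dry descent, 9.8°C/km): ΔT = +9.8 × 2.3 = +22.54°C → T = 36.2°C
Net change vs windward start: 36.2 − 33.3 = +2.9°C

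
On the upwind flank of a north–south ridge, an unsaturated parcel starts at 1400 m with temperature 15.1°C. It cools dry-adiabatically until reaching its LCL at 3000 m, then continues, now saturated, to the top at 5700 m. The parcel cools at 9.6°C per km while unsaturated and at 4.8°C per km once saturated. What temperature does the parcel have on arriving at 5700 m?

-13.22°C

1400 → 3000 m (dry, 9.6°C/km): ΔT = -9.6 × 1.6 = -15.36°C → T = -0.26°C
3000 → 5700 m (saturated, 4.8°C/km): ΔT = -4.8 × 2.7 = -12.96°C → T = -13.22°C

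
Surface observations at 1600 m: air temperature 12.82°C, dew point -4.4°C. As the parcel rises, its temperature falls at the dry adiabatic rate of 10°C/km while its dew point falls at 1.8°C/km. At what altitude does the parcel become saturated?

T and T_d converge at 10 − 1.8 = 8.2°C per km
Height above start = (12.82 − (-4.4)) / 8.2 = 2.1 km
LCL altitude = 1600 m + 2100 m = 3700 m

3700 m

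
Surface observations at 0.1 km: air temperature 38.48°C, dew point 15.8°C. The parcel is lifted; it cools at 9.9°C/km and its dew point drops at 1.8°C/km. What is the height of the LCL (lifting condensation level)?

T and T_d converge at 9.9 − 1.8 = 8.1°C per km
Height above start = (38.48 − 15.8) / 8.1 = 2.8 km
LCL altitude = 100 m + 2800 m = 2900 m

2.9 km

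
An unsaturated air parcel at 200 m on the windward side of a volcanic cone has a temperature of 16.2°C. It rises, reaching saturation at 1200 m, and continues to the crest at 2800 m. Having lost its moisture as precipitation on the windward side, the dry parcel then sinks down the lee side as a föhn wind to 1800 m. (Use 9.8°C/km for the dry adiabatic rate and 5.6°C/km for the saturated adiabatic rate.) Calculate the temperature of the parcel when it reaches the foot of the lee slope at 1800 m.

7.24°C

Dry to 1200 m: -9.8 × 1 km = -9.8°C, so T = 6.4°C.
Saturated to 2800 m: -5.6 × 1.6 km = -8.96°C, so T = -2.56°C.
Dry descent to 1800 m: +9.8 × 1 km = +9.8°C, so T = 7.24°C.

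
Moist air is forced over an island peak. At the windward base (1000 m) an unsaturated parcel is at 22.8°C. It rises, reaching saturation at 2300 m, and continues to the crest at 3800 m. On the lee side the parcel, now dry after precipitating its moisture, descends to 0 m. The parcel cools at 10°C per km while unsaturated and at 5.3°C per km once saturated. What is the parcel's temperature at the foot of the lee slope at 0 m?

39.85°C

1000 → 2300 m (dry, 10°C/km): ΔT = -10 × 1.3 = -13°C → T = 9.8°C
2300 → 3800 m (saturated, 5.3°C/km): ΔT = -5.3 × 1.5 = -7.95°C → T = 1.85°C
3800 → 0 m (dry descent, 10°C/km): ΔT = +10 × 3.8 = +38°C → T = 39.85°C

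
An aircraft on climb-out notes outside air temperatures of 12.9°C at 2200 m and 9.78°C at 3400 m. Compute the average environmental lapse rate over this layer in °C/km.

2.6°C/km

Γ = −ΔT/Δz = (12.9 − 9.78) / (3400 − 2200) m
  = 3.12°C / 1.2 km = 2.6°C/km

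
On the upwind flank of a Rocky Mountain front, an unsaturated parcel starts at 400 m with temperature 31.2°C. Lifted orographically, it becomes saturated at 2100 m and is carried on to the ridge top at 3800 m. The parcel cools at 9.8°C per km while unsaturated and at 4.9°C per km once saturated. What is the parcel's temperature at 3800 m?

6.21°C

400 → 2100 m (dry, 9.8°C/km): ΔT = -9.8 × 1.7 = -16.66°C → T = 14.54°C
2100 → 3800 m (saturated, 4.9°C/km): ΔT = -4.9 × 1.7 = -8.33°C → T = 6.21°C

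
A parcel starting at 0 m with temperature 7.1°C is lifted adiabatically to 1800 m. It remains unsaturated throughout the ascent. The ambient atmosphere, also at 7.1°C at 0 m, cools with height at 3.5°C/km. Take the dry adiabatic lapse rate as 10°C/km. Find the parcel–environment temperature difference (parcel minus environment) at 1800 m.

Parcel:
  From 0 m to 1800 m (dry): cools by 10 × 1.8 = 18°C, giving -10.9°C.
Environment:
  From 0 m to 1800 m (environment): cools by 3.5 × 1.8 = 6.3°C, giving 0.8°C.
T_parcel − T_env = -10.9 − 0.8 = -11.7°C

-11.7°C (parcel cooler than environment)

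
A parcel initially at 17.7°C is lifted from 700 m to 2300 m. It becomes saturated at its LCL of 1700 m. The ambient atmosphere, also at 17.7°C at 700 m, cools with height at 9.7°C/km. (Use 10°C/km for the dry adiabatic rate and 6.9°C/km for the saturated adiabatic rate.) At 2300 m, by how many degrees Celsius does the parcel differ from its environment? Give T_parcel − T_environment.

+1.38°C (parcel warmer than environment)

Parcel:
  700 → 1700 m (dry, 10°C/km): ΔT = -10 × 1 = -10°C → T = 7.7°C
  1700 → 2300 m (saturated, 6.9°C/km): ΔT = -6.9 × 0.6 = -4.14°C → T = 3.56°C
Environment:
  700 → 2300 m (environment, 9.7°C/km): ΔT = -9.7 × 1.6 = -15.52°C → T = 2.18°C
T_parcel − T_env = 3.56 − 2.18 = +1.38°C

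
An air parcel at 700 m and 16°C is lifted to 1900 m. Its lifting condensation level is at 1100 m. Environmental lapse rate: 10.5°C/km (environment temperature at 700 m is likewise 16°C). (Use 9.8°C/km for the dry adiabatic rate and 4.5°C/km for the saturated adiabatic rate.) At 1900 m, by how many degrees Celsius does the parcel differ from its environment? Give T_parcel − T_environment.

Parcel:
  700–1100 m, dry: Δz = 0.4 km ⇒ ΔT = -3.92°C; T = 12.08°C
  1100–1900 m, saturated: Δz = 0.8 km ⇒ ΔT = -3.6°C; T = 8.48°C
Environment:
  700–1900 m, environment: Δz = 1.2 km ⇒ ΔT = -12.6°C; T = 3.4°C
T_parcel − T_env = 8.48 − 3.4 = +5.08°C

+5.08°C (parcel warmer than environment)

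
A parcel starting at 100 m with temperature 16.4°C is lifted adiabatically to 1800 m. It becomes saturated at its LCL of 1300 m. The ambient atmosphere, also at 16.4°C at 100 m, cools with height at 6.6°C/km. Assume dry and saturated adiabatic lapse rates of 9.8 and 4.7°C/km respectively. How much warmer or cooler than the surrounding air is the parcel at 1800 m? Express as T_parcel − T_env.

-2.89°C (parcel cooler than environment)

Parcel:
  Dry to 1300 m: -9.8 × 1.2 km = -11.76°C, so T = 4.64°C.
  Saturated to 1800 m: -4.7 × 0.5 km = -2.35°C, so T = 2.29°C.
Environment:
  Environment to 1800 m: -6.6 × 1.7 km = -11.22°C, so T = 5.18°C.
T_parcel − T_env = 2.29 − 5.18 = -2.89°C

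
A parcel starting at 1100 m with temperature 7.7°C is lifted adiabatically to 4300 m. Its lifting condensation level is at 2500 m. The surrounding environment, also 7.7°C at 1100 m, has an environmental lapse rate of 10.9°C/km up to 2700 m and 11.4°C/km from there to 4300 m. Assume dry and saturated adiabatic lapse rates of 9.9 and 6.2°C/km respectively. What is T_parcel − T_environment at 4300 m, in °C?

+10.66°C (parcel warmer than environment)

Parcel:
  Dry to 2500 m: -9.9 × 1.4 km = -13.86°C, so T = -6.16°C.
  Saturated to 4300 m: -6.2 × 1.8 km = -11.16°C, so T = -17.32°C.
Environment:
  Environment, lower layer to 2700 m: -10.9 × 1.6 km = -17.44°C, so T = -9.74°C.
  Environment, upper layer to 4300 m: -11.4 × 1.6 km = -18.24°C, so T = -27.98°C.
T_parcel − T_env = -17.32 − (-27.98) = +10.66°C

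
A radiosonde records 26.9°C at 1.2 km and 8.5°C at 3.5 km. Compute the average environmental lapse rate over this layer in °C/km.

8°C/km

Γ = −ΔT/Δz = (26.9 − 8.5) / (3500 − 1200) m
  = 18.4°C / 2.3 km = 8°C/km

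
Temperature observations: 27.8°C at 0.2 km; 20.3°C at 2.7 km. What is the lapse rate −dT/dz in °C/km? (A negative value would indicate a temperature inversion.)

Γ = −ΔT/Δz = (27.8 − 20.3) / (2700 − 200) m
  = 7.5°C / 2.5 km = 3°C/km

3°C/km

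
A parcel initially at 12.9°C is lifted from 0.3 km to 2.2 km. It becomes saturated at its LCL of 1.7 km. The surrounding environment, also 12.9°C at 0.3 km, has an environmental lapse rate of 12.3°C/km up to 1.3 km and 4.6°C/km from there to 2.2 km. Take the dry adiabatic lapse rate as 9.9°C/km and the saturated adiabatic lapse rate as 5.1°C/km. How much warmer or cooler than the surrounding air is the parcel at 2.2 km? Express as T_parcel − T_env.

Parcel:
  Dry to 1700 m: -9.9 × 1.4 km = -13.86°C, so T = -0.96°C.
  Saturated to 2200 m: -5.1 × 0.5 km = -2.55°C, so T = -3.51°C.
Environment:
  Environment, lower layer to 1300 m: -12.3 × 1 km = -12.3°C, so T = 0.6°C.
  Environment, upper layer to 2200 m: -4.6 × 0.9 km = -4.14°C, so T = -3.54°C.
T_parcel − T_env = -3.51 − (-3.54) = +0.03°C

+0.03°C (parcel warmer than environment)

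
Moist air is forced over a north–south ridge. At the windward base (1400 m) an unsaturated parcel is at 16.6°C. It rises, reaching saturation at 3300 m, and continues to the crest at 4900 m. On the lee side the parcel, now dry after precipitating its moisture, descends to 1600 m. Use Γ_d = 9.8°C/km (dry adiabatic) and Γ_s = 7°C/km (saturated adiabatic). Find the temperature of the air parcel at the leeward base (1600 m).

19.12°C

Dry to 3300 m: -9.8 × 1.9 km = -18.62°C, so T = -2.02°C.
Saturated to 4900 m: -7 × 1.6 km = -11.2°C, so T = -13.22°C.
Dry descent to 1600 m: +9.8 × 3.3 km = +32.34°C, so T = 19.12°C.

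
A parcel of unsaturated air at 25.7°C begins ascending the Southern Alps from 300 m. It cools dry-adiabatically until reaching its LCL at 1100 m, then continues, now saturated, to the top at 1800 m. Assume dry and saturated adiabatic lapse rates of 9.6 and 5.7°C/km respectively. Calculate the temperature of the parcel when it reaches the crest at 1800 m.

300–1100 m, dry: Δz = 0.8 km ⇒ ΔT = -7.68°C; T = 18.02°C
1100–1800 m, saturated: Δz = 0.7 km ⇒ ΔT = -3.99°C; T = 14.03°C

14.03°C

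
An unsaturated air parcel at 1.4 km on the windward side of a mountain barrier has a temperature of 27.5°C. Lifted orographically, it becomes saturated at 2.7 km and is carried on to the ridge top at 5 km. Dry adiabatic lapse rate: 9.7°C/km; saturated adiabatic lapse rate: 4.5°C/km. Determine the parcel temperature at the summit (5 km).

4.54°C

1400–2700 m, dry: Δz = 1.3 km ⇒ ΔT = -12.61°C; T = 14.89°C
2700–5000 m, saturated: Δz = 2.3 km ⇒ ΔT = -10.35°C; T = 4.54°C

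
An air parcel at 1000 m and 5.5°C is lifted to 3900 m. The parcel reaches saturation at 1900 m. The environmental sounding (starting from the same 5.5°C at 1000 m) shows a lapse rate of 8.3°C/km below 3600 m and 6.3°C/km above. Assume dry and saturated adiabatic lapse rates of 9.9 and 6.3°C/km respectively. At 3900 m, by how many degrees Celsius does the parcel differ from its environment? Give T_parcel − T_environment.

Parcel:
  1000–1900 m, dry: Δz = 0.9 km ⇒ ΔT = -8.91°C; T = -3.41°C
  1900–3900 m, saturated: Δz = 2 km ⇒ ΔT = -12.6°C; T = -16.01°C
Environment:
  1000–3600 m, environment, lower layer: Δz = 2.6 km ⇒ ΔT = -21.58°C; T = -16.08°C
  3600–3900 m, environment, upper layer: Δz = 0.3 km ⇒ ΔT = -1.89°C; T = -17.97°C
T_parcel − T_env = -16.01 − (-17.97) = +1.96°C

+1.96°C (parcel warmer than environment)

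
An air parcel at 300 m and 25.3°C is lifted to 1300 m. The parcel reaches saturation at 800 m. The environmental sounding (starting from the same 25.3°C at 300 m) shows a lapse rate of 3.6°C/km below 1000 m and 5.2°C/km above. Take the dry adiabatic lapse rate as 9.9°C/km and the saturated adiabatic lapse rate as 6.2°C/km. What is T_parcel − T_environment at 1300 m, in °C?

-3.97°C (parcel cooler than environment)

Parcel:
  Dry to 800 m: -9.9 × 0.5 km = -4.95°C, so T = 20.35°C.
  Saturated to 1300 m: -6.2 × 0.5 km = -3.1°C, so T = 17.25°C.
Environment:
  Environment, lower layer to 1000 m: -3.6 × 0.7 km = -2.52°C, so T = 22.78°C.
  Environment, upper layer to 1300 m: -5.2 × 0.3 km = -1.56°C, so T = 21.22°C.
T_parcel − T_env = 17.25 − 21.22 = -3.97°C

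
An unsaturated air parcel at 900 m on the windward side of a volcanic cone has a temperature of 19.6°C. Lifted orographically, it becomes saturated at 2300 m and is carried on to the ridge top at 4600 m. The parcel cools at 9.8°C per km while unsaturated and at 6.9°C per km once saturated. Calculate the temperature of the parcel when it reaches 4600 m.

Dry to 2300 m: -9.8 × 1.4 km = -13.72°C, so T = 5.88°C.
Saturated to 4600 m: -6.9 × 2.3 km = -15.87°C, so T = -9.99°C.

-9.99°C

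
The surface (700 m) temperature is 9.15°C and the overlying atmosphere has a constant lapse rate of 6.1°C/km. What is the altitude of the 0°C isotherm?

Height above start = (9.15 − 0) / 6.1 = 1.5 km
Altitude = 700 m + 1500 m = 2200 m

2200 m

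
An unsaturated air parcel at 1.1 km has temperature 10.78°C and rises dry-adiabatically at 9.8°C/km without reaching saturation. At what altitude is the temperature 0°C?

Height above start = (10.78 − 0) / 9.8 = 1.1 km
Altitude = 1100 m + 1100 m = 2200 m

2.2 km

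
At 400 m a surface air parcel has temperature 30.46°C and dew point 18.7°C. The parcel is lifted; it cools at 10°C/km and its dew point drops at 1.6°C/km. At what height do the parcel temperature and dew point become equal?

T and T_d converge at 10 − 1.6 = 8.4°C per km
Height above start = (30.46 − 18.7) / 8.4 = 1.4 km
LCL altitude = 400 m + 1400 m = 1800 m

1800 m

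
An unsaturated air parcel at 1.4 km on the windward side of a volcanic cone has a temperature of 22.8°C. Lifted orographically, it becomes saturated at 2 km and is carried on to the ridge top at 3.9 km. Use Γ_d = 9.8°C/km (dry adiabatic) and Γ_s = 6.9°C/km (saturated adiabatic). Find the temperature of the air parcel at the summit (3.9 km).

3.81°C

Dry to 2000 m: -9.8 × 0.6 km = -5.88°C, so T = 16.92°C.
Saturated to 3900 m: -6.9 × 1.9 km = -13.11°C, so T = 3.81°C.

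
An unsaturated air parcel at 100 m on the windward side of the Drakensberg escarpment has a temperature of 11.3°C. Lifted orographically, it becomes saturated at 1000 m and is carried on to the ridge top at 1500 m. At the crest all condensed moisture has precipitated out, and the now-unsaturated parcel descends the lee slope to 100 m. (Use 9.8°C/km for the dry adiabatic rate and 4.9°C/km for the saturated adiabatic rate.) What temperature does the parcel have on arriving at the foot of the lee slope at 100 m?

13.75°C

100 → 1000 m (dry, 9.8°C/km): ΔT = -9.8 × 0.9 = -8.82°C → T = 2.48°C
1000 → 1500 m (saturated, 4.9°C/km): ΔT = -4.9 × 0.5 = -2.45°C → T = 0.03°C
1500 → 100 m (dry descent, 9.8°C/km): ΔT = +9.8 × 1.4 = +13.72°C → T = 13.75°C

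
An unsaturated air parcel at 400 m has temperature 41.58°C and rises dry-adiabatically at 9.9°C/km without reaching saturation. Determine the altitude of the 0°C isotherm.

4600 m

Height above start = (41.58 − 0) / 9.9 = 4.2 km
Altitude = 400 m + 4200 m = 4600 m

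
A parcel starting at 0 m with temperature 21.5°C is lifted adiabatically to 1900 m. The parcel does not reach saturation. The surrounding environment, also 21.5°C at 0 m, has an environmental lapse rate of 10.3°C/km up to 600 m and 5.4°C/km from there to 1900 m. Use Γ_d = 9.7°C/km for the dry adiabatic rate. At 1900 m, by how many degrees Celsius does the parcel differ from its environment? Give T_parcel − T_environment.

-5.23°C (parcel cooler than environment)

Parcel:
  Dry to 1900 m: -9.7 × 1.9 km = -18.43°C, so T = 3.07°C.
Environment:
  Environment, lower layer to 600 m: -10.3 × 0.6 km = -6.18°C, so T = 15.32°C.
  Environment, upper layer to 1900 m: -5.4 × 1.3 km = -7.02°C, so T = 8.3°C.
T_parcel − T_env = 3.07 − 8.3 = -5.23°C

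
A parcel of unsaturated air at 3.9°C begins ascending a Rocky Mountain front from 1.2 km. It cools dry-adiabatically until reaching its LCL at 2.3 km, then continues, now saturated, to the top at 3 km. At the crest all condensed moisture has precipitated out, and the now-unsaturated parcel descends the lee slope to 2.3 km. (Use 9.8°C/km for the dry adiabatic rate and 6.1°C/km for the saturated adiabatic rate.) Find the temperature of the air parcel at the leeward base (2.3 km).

Dry to 2300 m: -9.8 × 1.1 km = -10.78°C, so T = -6.88°C.
Saturated to 3000 m: -6.1 × 0.7 km = -4.27°C, so T = -11.15°C.
Dry descent to 2300 m: +9.8 × 0.7 km = +6.86°C, so T = -4.29°C.

-4.29°C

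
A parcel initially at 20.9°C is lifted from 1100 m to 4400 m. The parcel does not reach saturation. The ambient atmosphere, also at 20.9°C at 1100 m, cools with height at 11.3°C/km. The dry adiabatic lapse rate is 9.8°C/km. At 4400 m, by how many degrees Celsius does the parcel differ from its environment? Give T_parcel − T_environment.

Parcel:
  1100 → 4400 m (dry, 9.8°C/km): ΔT = -9.8 × 3.3 = -32.34°C → T = -11.44°C
Environment:
  1100 → 4400 m (environment, 11.3°C/km): ΔT = -11.3 × 3.3 = -37.29°C → T = -16.39°C
T_parcel − T_env = -11.44 − (-16.39) = +4.95°C

+4.95°C (parcel warmer than environment)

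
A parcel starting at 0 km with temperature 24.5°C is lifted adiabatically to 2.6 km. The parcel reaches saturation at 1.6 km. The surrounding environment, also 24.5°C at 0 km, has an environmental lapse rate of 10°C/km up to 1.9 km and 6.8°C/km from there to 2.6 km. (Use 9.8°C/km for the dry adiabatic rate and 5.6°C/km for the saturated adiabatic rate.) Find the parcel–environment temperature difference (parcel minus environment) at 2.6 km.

Parcel:
  From 0 m to 1600 m (dry): cools by 9.8 × 1.6 = 15.68°C, giving 8.82°C.
  From 1600 m to 2600 m (saturated): cools by 5.6 × 1 = 5.6°C, giving 3.22°C.
Environment:
  From 0 m to 1900 m (environment, lower layer): cools by 10 × 1.9 = 19°C, giving 5.5°C.
  From 1900 m to 2600 m (environment, upper layer): cools by 6.8 × 0.7 = 4.76°C, giving 0.74°C.
T_parcel − T_env = 3.22 − 0.74 = +2.48°C

+2.48°C (parcel warmer than environment)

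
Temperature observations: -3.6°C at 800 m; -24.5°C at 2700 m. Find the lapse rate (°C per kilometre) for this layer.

Γ = −ΔT/Δz = (-3.6 − (-24.5)) / (2700 − 800) m
  = 20.9°C / 1.9 km = 11°C/km

11°C/km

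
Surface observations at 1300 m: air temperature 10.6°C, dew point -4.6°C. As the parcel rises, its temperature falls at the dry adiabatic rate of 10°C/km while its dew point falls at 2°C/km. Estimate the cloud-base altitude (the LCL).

T and T_d converge at 10 − 2 = 8°C per km
Height above start = (10.6 − (-4.6)) / 8 = 1.9 km
LCL altitude = 1300 m + 1900 m = 3200 m

3200 m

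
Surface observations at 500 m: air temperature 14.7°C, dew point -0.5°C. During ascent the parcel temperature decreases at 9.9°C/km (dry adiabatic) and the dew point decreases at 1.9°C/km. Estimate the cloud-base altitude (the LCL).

2400 m

T and T_d converge at 9.9 − 1.9 = 8°C per km
Height above start = (14.7 − (-0.5)) / 8 = 1.9 km
LCL altitude = 500 m + 1900 m = 2400 m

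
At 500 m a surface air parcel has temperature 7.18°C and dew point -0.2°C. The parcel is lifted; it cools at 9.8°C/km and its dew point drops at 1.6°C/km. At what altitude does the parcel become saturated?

1400 m

T and T_d converge at 9.8 − 1.6 = 8.2°C per km
Height above start = (7.18 − (-0.2)) / 8.2 = 0.9 km
LCL altitude = 500 m + 900 m = 1400 m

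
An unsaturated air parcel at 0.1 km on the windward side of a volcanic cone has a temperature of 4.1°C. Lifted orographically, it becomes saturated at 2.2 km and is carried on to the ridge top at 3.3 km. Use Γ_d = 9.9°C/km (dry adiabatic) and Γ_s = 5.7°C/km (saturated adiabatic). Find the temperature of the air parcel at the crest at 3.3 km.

100 → 2200 m (dry, 9.9°C/km): ΔT = -9.9 × 2.1 = -20.79°C → T = -16.69°C
2200 → 3300 m (saturated, 5.7°C/km): ΔT = -5.7 × 1.1 = -6.27°C → T = -22.96°C

-22.96°C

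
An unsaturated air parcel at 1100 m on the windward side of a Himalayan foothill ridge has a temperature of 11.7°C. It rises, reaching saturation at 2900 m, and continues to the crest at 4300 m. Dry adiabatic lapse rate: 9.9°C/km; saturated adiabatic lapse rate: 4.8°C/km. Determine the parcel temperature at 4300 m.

-12.84°C

1100–2900 m, dry: Δz = 1.8 km ⇒ ΔT = -17.82°C; T = -6.12°C
2900–4300 m, saturated: Δz = 1.4 km ⇒ ΔT = -6.72°C; T = -12.84°C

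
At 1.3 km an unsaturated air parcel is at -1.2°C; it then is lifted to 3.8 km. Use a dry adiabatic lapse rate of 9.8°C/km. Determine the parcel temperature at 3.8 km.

-25.7°C

From 1300 m to 3800 m (dry adiabatic): cools by 9.8 × 2.5 = 24.5°C, giving -25.7°C.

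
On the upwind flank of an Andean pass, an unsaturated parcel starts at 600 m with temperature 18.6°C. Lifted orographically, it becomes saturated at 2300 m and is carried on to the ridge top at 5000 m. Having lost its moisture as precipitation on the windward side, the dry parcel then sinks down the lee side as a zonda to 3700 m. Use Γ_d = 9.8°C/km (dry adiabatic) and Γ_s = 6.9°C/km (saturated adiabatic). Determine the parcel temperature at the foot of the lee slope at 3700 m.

-3.95°C

600–2300 m, dry: Δz = 1.7 km ⇒ ΔT = -16.66°C; T = 1.94°C
2300–5000 m, saturated: Δz = 2.7 km ⇒ ΔT = -18.63°C; T = -16.69°C
5000–3700 m, dry descent: Δz = 1.3 km ⇒ ΔT = +12.74°C; T = -3.95°C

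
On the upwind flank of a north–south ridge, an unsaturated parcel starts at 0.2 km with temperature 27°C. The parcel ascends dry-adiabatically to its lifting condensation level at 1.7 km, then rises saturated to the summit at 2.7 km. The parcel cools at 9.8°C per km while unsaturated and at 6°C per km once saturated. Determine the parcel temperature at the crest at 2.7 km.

200–1700 m, dry: Δz = 1.5 km ⇒ ΔT = -14.7°C; T = 12.3°C
1700–2700 m, saturated: Δz = 1 km ⇒ ΔT = -6°C; T = 6.3°C

6.3°C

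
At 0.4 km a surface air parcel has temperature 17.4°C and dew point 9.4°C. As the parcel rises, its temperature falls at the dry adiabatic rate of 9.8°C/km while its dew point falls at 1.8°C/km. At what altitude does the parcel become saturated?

T and T_d converge at 9.8 − 1.8 = 8°C per km
Height above start = (17.4 − 9.4) / 8 = 1 km
LCL altitude = 400 m + 1000 m = 1400 m

1.4 km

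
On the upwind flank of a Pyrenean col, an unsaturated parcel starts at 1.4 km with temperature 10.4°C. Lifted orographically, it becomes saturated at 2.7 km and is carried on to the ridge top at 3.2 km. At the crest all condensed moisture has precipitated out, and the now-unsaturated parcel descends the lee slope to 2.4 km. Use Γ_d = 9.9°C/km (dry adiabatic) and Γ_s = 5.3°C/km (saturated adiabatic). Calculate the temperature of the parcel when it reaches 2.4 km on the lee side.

2.8°C

1400–2700 m, dry: Δz = 1.3 km ⇒ ΔT = -12.87°C; T = -2.47°C
2700–3200 m, saturated: Δz = 0.5 km ⇒ ΔT = -2.65°C; T = -5.12°C
3200–2400 m, dry descent: Δz = 0.8 km ⇒ ΔT = +7.92°C; T = 2.8°C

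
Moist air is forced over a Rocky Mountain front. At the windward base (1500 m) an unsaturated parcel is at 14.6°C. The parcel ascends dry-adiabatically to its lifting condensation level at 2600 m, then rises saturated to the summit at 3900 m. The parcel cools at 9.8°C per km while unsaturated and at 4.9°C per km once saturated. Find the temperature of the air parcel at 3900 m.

1500 → 2600 m (dry, 9.8°C/km): ΔT = -9.8 × 1.1 = -10.78°C → T = 3.82°C
2600 → 3900 m (saturated, 4.9°C/km): ΔT = -4.9 × 1.3 = -6.37°C → T = -2.55°C

-2.55°C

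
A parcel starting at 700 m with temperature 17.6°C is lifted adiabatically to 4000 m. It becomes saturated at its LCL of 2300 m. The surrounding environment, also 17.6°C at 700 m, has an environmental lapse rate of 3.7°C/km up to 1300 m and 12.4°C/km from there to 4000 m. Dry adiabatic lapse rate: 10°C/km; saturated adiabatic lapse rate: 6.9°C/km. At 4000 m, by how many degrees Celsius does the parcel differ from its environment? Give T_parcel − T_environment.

Parcel:
  700 → 2300 m (dry, 10°C/km): ΔT = -10 × 1.6 = -16°C → T = 1.6°C
  2300 → 4000 m (saturated, 6.9°C/km): ΔT = -6.9 × 1.7 = -11.73°C → T = -10.13°C
Environment:
  700 → 1300 m (environment, lower layer, 3.7°C/km): ΔT = -3.7 × 0.6 = -2.22°C → T = 15.38°C
  1300 → 4000 m (environment, upper layer, 12.4°C/km): ΔT = -12.4 × 2.7 = -33.48°C → T = -18.1°C
T_parcel − T_env = -10.13 − (-18.1) = +7.97°C

+7.97°C (parcel warmer than environment)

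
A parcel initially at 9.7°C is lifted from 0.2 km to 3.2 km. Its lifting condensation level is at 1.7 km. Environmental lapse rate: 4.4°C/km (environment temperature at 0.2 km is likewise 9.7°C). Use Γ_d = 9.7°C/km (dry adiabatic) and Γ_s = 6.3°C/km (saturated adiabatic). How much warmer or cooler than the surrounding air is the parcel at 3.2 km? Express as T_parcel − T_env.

Parcel:
  Dry to 1700 m: -9.7 × 1.5 km = -14.55°C, so T = -4.85°C.
  Saturated to 3200 m: -6.3 × 1.5 km = -9.45°C, so T = -14.3°C.
Environment:
  Environment to 3200 m: -4.4 × 3 km = -13.2°C, so T = -3.5°C.
T_parcel − T_env = -14.3 − (-3.5) = -10.8°C

-10.8°C (parcel cooler than environment)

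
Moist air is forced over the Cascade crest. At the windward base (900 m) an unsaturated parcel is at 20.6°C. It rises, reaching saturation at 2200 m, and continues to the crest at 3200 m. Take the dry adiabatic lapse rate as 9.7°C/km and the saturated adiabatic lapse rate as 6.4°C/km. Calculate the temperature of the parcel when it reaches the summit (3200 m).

1.59°C

900–2200 m, dry: Δz = 1.3 km ⇒ ΔT = -12.61°C; T = 7.99°C
2200–3200 m, saturated: Δz = 1 km ⇒ ΔT = -6.4°C; T = 1.59°C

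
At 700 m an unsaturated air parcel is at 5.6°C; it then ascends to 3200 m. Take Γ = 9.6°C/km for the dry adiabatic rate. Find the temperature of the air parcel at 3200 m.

-18.4°C

700 → 3200 m (dry adiabatic, 9.6°C/km): ΔT = -9.6 × 2.5 = -24°C → T = -18.4°C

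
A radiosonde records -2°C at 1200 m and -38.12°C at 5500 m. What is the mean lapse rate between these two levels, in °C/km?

8.4°C/km

Γ = −ΔT/Δz = (-2 − (-38.12)) / (5500 − 1200) m
  = 36.12°C / 4.3 km = 8.4°C/km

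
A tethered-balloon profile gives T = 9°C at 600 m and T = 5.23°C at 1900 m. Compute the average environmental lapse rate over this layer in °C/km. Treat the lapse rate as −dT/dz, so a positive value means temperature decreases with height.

2.9°C/km

Γ = −ΔT/Δz = (9 − 5.23) / (1900 − 600) m
  = 3.77°C / 1.3 km = 2.9°C/km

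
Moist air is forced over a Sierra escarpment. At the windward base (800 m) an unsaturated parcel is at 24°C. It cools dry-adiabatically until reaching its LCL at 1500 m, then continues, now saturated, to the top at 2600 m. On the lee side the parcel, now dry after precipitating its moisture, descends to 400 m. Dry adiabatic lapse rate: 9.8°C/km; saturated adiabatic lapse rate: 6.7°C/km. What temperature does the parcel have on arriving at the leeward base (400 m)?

800–1500 m, dry: Δz = 0.7 km ⇒ ΔT = -6.86°C; T = 17.14°C
1500–2600 m, saturated: Δz = 1.1 km ⇒ ΔT = -7.37°C; T = 9.77°C
2600–400 m, dry descent: Δz = 2.2 km ⇒ ΔT = +21.56°C; T = 31.33°C

31.33°C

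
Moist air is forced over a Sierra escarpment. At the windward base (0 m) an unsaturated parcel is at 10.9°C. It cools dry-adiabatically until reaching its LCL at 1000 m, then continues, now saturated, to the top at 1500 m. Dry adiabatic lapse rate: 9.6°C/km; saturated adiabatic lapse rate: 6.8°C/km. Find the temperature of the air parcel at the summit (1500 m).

Dry to 1000 m: -9.6 × 1 km = -9.6°C, so T = 1.3°C.
Saturated to 1500 m: -6.8 × 0.5 km = -3.4°C, so T = -2.1°C.

-2.1°C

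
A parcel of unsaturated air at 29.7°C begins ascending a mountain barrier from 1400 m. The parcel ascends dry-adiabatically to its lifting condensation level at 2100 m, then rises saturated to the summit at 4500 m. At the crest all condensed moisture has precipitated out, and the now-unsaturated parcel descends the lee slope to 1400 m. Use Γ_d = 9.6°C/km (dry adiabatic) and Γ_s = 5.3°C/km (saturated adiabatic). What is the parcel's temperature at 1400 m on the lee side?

Dry to 2100 m: -9.6 × 0.7 km = -6.72°C, so T = 22.98°C.
Saturated to 4500 m: -5.3 × 2.4 km = -12.72°C, so T = 10.26°C.
Dry descent to 1400 m: +9.6 × 3.1 km = +29.76°C, so T = 40.02°C.

40.02°C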